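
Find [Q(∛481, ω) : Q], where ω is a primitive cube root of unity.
[Q(∛481, ω) : Q] = 6

[Q(∛481):Q] = 3 (min poly x^3 - 481, irreducible since 481 is not a perfect cube). [Q(ω):Q] = 2 (min poly x^2 + x + 1). Since Q(∛481) ⊂ R and ω ∉ R, we have ω ∉ Q(∛481), so x^2 + x + 1 remains irreducible over Q(∛481) and [Q(∛481, ω) : Q(∛481)] = 2. By the tower law, [Q(∛481, ω) : Q] = 3 · 2 = 6. (In fact Q(∛481, ω) is the splitting field of x^3 - 481 over Q.)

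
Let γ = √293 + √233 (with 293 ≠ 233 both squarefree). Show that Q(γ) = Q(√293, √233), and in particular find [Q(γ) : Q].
[Q(γ) : Q] = 4 (equivalently, Q(γ) = Q(√293, √233))

Obviously Q(γ) ⊆ Q(√293, √233), and [Q(√293, √233):Q] = 4 (since 293, 233 are distinct squarefree integers > 1 with 68269 not a perfect square). To show equality we compute the minimal polynomial of γ. From γ = √293 + √233: γ^2 = 293 + 2√(68269) + 233 = 526 + 2√(68269), so γ^2 - 526 = 2√(68269); squaring, (γ^2 - 526)^2 = 4·68269, i.e. γ^4 - 1052γ^2 + 276676 - 273076 = 0, i.e. γ^4 - 1052γ^2 + 3600 = 0. So γ is a root of x^4 - 1052x^2 + 3600. This polynomial is irreducible over Q: it has no rational root (each ±√293 ± √233 is irrational), and any factorization into two quadratics over Q would force √(68269) ∈ Q (pairing opposite roots) or √293, √233 ∈ Q (other pairings), all impossible. Hence [Q(γ):Q] = 4 = [Q(√293, √233):Q], so Q(γ) = Q(√293, √233).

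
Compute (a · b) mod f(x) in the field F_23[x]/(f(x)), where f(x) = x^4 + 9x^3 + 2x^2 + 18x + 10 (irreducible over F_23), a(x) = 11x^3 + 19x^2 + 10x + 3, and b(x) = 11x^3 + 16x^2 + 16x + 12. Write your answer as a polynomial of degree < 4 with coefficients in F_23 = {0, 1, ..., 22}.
a · b ≡ 9x^3 + 2x^2 + 10x + 11 (mod f(x))

Multiply in F_23[x]: a(x)·b(x) = (11x^3 + 19x^2 + 10x + 3)·(11x^3 + 16x^2 + 16x + 12) = 6x^6 + 17x^5 + 15x^4 + 8x^3 + 22x^2 + 7x + 13. This has degree ≥ 4, so divide by f(x) over F_23: 6x^6 + 17x^5 + 15x^4 + 8x^3 + 22x^2 + 7x + 13 = (6x^2 + 9x + 14)·(x^4 + 9x^3 + 2x^2 + 18x + 10) + (9x^3 + 2x^2 + 10x + 11). Hence a·b ≡ 9x^3 + 2x^2 + 10x + 11 (mod f). (F_23[x]/(f) is a field with 23^4 = 279841 elements since f is irreducible of degree 4.)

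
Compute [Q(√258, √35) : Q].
[Q(√258, √35) : Q] = 4

[Q(√258):Q] = 2 (min poly x^2 - 258, irreducible since 258 is squarefree > 1). For the top step, suppose √35 ∈ Q(√258), say √35 = c + d√258 with c, d ∈ Q. Squaring: 35 = c^2 + 258d^2 + 2cd√258. Since √258 ∉ Q this forces 2cd = 0. If d = 0 then √35 = c ∈ Q, contradicting 35 squarefree > 1. If c = 0 then 35 = 258d^2, so 258·35 = (258d)^2 is a perfect square in Q — but 258·35 = 9030 is not a perfect square (since 258 and 35 are distinct squarefree integers). Contradiction. Hence √35 ∉ Q(√258), so x^2 - 35 stays irreducible over Q(√258) and [Q(√258, √35) : Q(√258)] = 2. By the tower law, [Q(√258, √35) : Q] = 2 · 2 = 4.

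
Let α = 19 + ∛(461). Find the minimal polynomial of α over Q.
m_α(x) = x^3 - 57x^2 + 1083x - 7320

Set β = α - 19 = ∛(461), so β^3 = 461. Then (α - 19)^3 - 461 = 0, i.e. α is a root of g(x) = (x - 19)^3 - 461 = x^3 - 57x^2 + 1083x - 7320. Since g(x) = h(x - 19) where h(x) = x^3 - 461, and h is irreducible over Q (because 461 is not a perfect cube, so h has no rational root, and a monic cubic with no rational root is irreducible), g is also irreducible (irreducibility is preserved under the substitution x → x - 19). Hence m_α(x) = x^3 - 57x^2 + 1083x - 7320.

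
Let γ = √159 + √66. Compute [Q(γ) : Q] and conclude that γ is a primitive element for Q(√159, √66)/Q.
[Q(γ) : Q] = 4 (equivalently, Q(γ) = Q(√159, √66))

Obviously Q(γ) ⊆ Q(√159, √66), and [Q(√159, √66):Q] = 4 (since 159, 66 are distinct squarefree integers > 1 with 10494 not a perfect square). To show equality we compute the minimal polynomial of γ. From γ = √159 + √66: γ^2 = 159 + 2√(10494) + 66 = 225 + 2√(10494), so γ^2 - 225 = 2√(10494); squaring, (γ^2 - 225)^2 = 4·10494, i.e. γ^4 - 450γ^2 + 50625 - 41976 = 0, i.e. γ^4 - 450γ^2 + 8649 = 0. So γ is a root of x^4 - 450x^2 + 8649. This polynomial is irreducible over Q: it has no rational root (each ±√159 ± √66 is irrational), and any factorization into two quadratics over Q would force √(10494) ∈ Q (pairing opposite roots) or √159, √66 ∈ Q (other pairings), all impossible. Hence [Q(γ):Q] = 4 = [Q(√159, √66):Q], so Q(γ) = Q(√159, √66).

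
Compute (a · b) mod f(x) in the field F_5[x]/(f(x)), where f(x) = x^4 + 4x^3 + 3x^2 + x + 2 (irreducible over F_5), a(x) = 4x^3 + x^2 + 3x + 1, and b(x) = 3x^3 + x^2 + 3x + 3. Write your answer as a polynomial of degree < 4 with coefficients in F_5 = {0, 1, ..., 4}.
a · b ≡ 2x^3 + 4x + 3 (mod f(x))

Multiply in F_5[x]: a(x)·b(x) = (4x^3 + x^2 + 3x + 1)·(3x^3 + x^2 + 3x + 3) = 2x^6 + 2x^5 + 2x^4 + x^3 + 3x^2 + 2x + 3. This has degree ≥ 4, so divide by f(x) over F_5: 2x^6 + 2x^5 + 2x^4 + x^3 + 3x^2 + 2x + 3 = (2x^2 + 4x)·(x^4 + 4x^3 + 3x^2 + x + 2) + (2x^3 + 4x + 3). Hence a·b ≡ 2x^3 + 4x + 3 (mod f). (F_5[x]/(f) is a field with 5^4 = 625 elements since f is irreducible of degree 4.)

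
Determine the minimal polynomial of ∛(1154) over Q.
m_α(x) = x^3 - 1154

α satisfies α^3 = 1154, so x^3 - 1154 annihilates α. By the rational root test, a rational root p/q (in lowest terms) of x^3 - 1154 would satisfy p^3 = 1154 q^3, forcing q = 1 and p^3 = 1154; but 1154 is not a perfect cube, contradiction. A monic cubic over Q with no rational root is irreducible (any nontrivial factorization would include a linear factor). Hence x^3 - 1154 is the minimal polynomial of α, and in particular [Q(α):Q] = 3.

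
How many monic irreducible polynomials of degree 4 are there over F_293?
There are 1842491238 monic irreducible polynomials of degree 4 over F_293

Each element of F_{293^4} that lies in no proper subfield is a root of exactly one monic irreducible of degree 4 over F_293, and each such polynomial has 4 distinct roots in F_{293^4}. By Möbius inversion the count is N_293(4) = (1/4) Σ_{d|4} μ(4/d) · 293^d = (1/4)(μ(4)·293^1 + μ(2)·293^2 + μ(1)·293^4) = 7369964952/4 = 1842491238.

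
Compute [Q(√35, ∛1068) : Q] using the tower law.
[Q(√35, ∛1068) : Q] = 6

Let L = Q(√35, ∛1068). Since Q(√35) ⊂ L and [Q(√35):Q] = 2, the tower law gives 2 | [L:Q]. Likewise Q(∛1068) ⊂ L with [Q(∛1068):Q] = 3 (because 1068 is not a perfect cube), so 3 | [L:Q]. As gcd(2,3) = 1, [L:Q] is divisible by 6. Conversely L is generated over Q by √35 and ∛1068, so [L:Q] ≤ 2·3 = 6. Therefore [Q(√35, ∛1068) : Q] = 6.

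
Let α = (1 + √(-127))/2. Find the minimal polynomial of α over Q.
m_α(x) = x^2 - x + 32

From 2α - 1 = √(-127), squaring gives (2α - 1)^2 = -127, i.e. 4α^2 - 4α + 1 = -127, so α^2 - α + (1 + 127)/4 = 0. Since -127 ≡ 1 (mod 4), (1 + 127)/4 = 32 ∈ Z. The polynomial x^2 - x + 32 has discriminant 1 - 4·(32) = -127, which is not a perfect square in Q (d = -127 is squarefree and ≠ 1), so x^2 - x + 32 is irreducible over Q. It is the minimal polynomial of α.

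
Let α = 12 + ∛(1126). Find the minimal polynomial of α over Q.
m_α(x) = x^3 - 36x^2 + 432x - 2854

Set β = α - 12 = ∛(1126), so β^3 = 1126. Then (α - 12)^3 - 1126 = 0, i.e. α is a root of g(x) = (x - 12)^3 - 1126 = x^3 - 36x^2 + 432x - 2854. Since g(x) = h(x - 12) where h(x) = x^3 - 1126, and h is irreducible over Q (because 1126 is not a perfect cube, so h has no rational root, and a monic cubic with no rational root is irreducible), g is also irreducible (irreducibility is preserved under the substitution x → x - 12). Hence m_α(x) = x^3 - 36x^2 + 432x - 2854.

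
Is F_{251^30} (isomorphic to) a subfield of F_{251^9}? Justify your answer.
No: F_{251^30} is not a subfield of F_{251^9}

F_{p^m} embeds in F_{p^n} iff m | n. Here 30 ∤ 9 (since 9 = 0·30 + 9 with remainder 9 ≠ 0), so F_{251^30} is not a subfield of F_{251^9}. Equivalently: if it were, the tower law would give 30 = [F_{251^30}:F_251] dividing [F_{251^9}:F_251] = 9, contradiction.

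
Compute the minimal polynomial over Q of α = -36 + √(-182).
m_α(x) = x^2 + 72x + 1478

From α + 36 = √(-182), squaring gives (α + 36)^2 = -182, i.e. α^2 + 72α + 1296 = -182, so α^2 + 72α + 1478 = 0. The discriminant of x^2 + 72x + 1478 is (72)^2 - 4·(1478) = 5184 - 5912 = -728, and 4·(-182) is not a perfect square in Q since -182 is squarefree and ≠ 1. Hence x^2 + 72x + 1478 is irreducible over Q and is the minimal polynomial of α.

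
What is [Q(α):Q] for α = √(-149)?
[Q(α):Q] = 2

[Q(α):Q] equals the degree of the minimal polynomial of α. Here α^2 = -149 and x^2 + 149 is irreducible (d = -149 is squarefree, ≠ 1, hence not a square), so deg(m_α) = 2. Thus [Q(α):Q] = 2.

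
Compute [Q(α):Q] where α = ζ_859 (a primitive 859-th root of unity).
[Q(α):Q] = 858

The minimal polynomial of ζ_859 over Q is the 859-th cyclotomic polynomial Φ_859(x), which is irreducible over Q and has degree φ(859) = 858. Hence [Q(α):Q] = φ(859) = 858.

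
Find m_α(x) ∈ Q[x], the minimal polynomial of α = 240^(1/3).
m_α(x) = x^3 - 240

α satisfies α^3 = 240, so x^3 - 240 annihilates α. By the rational root test, a rational root p/q (in lowest terms) of x^3 - 240 would satisfy p^3 = 240 q^3, forcing q = 1 and p^3 = 240; but 240 is not a perfect cube, contradiction. A monic cubic over Q with no rational root is irreducible (any nontrivial factorization would include a linear factor). Hence x^3 - 240 is the minimal polynomial of α, and in particular [Q(α):Q] = 3.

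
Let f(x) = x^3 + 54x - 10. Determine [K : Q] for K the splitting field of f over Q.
[K : Q] = 6

By the rational root test, any rational root of the monic integer polynomial f(x) = x^3 + 54x - 10 must be an integer dividing the constant term -10, i.e. one of ±{1, 2, 5, 10}. Evaluating: f(1) = 45, f(-1) = -65, f(2) = 106, f(-2) = -126, f(5) = 385, f(-5) = -405, f(10) = 1530, f(-10) = -1550; none is 0, so f has no rational root and is therefore irreducible over Q (a cubic with no linear factor over a field is irreducible). For an irreducible cubic, the Galois group is A_3 or S_3 according as the discriminant disc(f) = -4a^3 - 27b^2 = -4·(54)^3 - 27·(-10)^2 = -632556 is or is not a square in Q. Here disc(f) = -632556 is not a perfect square in Q, so the Galois group of f over Q is not contained in A_3 and must be all of S_3. The splitting field has degree |S_3| = 6 over Q, so [K : Q] = 6.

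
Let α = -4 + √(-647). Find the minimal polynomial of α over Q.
m_α(x) = x^2 + 8x + 663

From α + 4 = √(-647), squaring gives (α + 4)^2 = -647, i.e. α^2 + 8α + 16 = -647, so α^2 + 8α + 663 = 0. The discriminant of x^2 + 8x + 663 is (8)^2 - 4·(663) = 64 - 2652 = -2588, and 4·(-647) is not a perfect square in Q since -647 is squarefree and ≠ 1. Hence x^2 + 8x + 663 is irreducible over Q and is the minimal polynomial of α.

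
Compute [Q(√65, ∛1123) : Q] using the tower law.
[Q(√65, ∛1123) : Q] = 6

Let L = Q(√65, ∛1123). Since Q(√65) ⊂ L and [Q(√65):Q] = 2, the tower law gives 2 | [L:Q]. Likewise Q(∛1123) ⊂ L with [Q(∛1123):Q] = 3 (because 1123 is not a perfect cube), so 3 | [L:Q]. As gcd(2,3) = 1, [L:Q] is divisible by 6. Conversely L is generated over Q by √65 and ∛1123, so [L:Q] ≤ 2·3 = 6. Therefore [Q(√65, ∛1123) : Q] = 6.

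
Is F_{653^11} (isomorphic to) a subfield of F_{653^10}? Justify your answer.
No: F_{653^11} is not a subfield of F_{653^10}

F_{p^m} embeds in F_{p^n} iff m | n. Here 11 ∤ 10 (since 10 = 0·11 + 10 with remainder 10 ≠ 0), so F_{653^11} is not a subfield of F_{653^10}. Equivalently: if it were, the tower law would give 11 = [F_{653^11}:F_653] dividing [F_{653^10}:F_653] = 10, contradiction.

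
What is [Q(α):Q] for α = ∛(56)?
[Q(α):Q] = 3

The minimal polynomial of α is x^3 - 56, irreducible over Q since 56 is not a perfect cube (so x^3 - 56 has no rational root). Hence [Q(α):Q] = deg(m_α) = 3.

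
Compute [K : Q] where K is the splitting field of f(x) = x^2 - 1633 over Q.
[K : Q] = 2

f(x) = x^2 - 1633 factors as (x - √1633)(x + √1633). The splitting field is K = Q(√1633). Since 1633 is squarefree and > 1, it is not a perfect square, so x^2 - 1633 is irreducible over Q and [Q(√1633) : Q] = 2. Hence [K : Q] = 2.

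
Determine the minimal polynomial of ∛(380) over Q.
m_α(x) = x^3 - 380

α satisfies α^3 = 380, so x^3 - 380 annihilates α. By the rational root test, a rational root p/q (in lowest terms) of x^3 - 380 would satisfy p^3 = 380 q^3, forcing q = 1 and p^3 = 380; but 380 is not a perfect cube, contradiction. A monic cubic over Q with no rational root is irreducible (any nontrivial factorization would include a linear factor). Hence x^3 - 380 is the minimal polynomial of α, and in particular [Q(α):Q] = 3.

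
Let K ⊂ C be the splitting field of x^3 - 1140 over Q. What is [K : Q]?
[K : Q] = 6

The roots of x^3 - 1140 are ∛1140, ω∛1140, ω^2∛1140 where ω = e^(2πi/3) is a primitive cube root of unity, so K = Q(∛1140, ω). Now [Q(∛1140):Q] = 3 (since 1140 is not a perfect cube, x^3 - 1140 is irreducible) and [Q(ω):Q] = 2. Both 2 and 3 divide [K:Q], and [K:Q] ≤ 3·2 = 6, so [K:Q] = 6. (Equivalently: Q(∛1140) ⊂ R but ω ∉ R, so [K : Q(∛1140)] = 2.)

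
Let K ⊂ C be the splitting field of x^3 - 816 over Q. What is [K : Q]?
[K : Q] = 6

The roots of x^3 - 816 are ∛816, ω∛816, ω^2∛816 where ω = e^(2πi/3) is a primitive cube root of unity, so K = Q(∛816, ω). Now [Q(∛816):Q] = 3 (since 816 is not a perfect cube, x^3 - 816 is irreducible) and [Q(ω):Q] = 2. Both 2 and 3 divide [K:Q], and [K:Q] ≤ 3·2 = 6, so [K:Q] = 6. (Equivalently: Q(∛816) ⊂ R but ω ∉ R, so [K : Q(∛816)] = 2.)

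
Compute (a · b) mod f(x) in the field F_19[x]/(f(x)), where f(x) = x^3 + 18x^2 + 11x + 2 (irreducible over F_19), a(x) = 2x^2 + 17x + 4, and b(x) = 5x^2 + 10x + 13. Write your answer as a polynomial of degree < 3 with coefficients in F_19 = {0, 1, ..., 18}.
a · b ≡ 12x^2 + 2x + 12 (mod f(x))

Multiply in F_19[x]: a(x)·b(x) = (2x^2 + 17x + 4)·(5x^2 + 10x + 13) = 10x^4 + 10x^3 + 7x^2 + 14x + 14. This has degree ≥ 3, so divide by f(x) over F_19: 10x^4 + 10x^3 + 7x^2 + 14x + 14 = (10x + 1)·(x^3 + 18x^2 + 11x + 2) + (12x^2 + 2x + 12). Hence a·b ≡ 12x^2 + 2x + 12 (mod f). (F_19[x]/(f) is a field with 19^3 = 6859 elements since f is irreducible of degree 3.)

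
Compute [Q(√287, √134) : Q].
[Q(√287, √134) : Q] = 4

[Q(√287):Q] = 2 (min poly x^2 - 287, irreducible since 287 is squarefree > 1). For the top step, suppose √134 ∈ Q(√287), say √134 = c + d√287 with c, d ∈ Q. Squaring: 134 = c^2 + 287d^2 + 2cd√287. Since √287 ∉ Q this forces 2cd = 0. If d = 0 then √134 = c ∈ Q, contradicting 134 squarefree > 1. If c = 0 then 134 = 287d^2, so 287·134 = (287d)^2 is a perfect square in Q — but 287·134 = 38458 is not a perfect square (since 287 and 134 are distinct squarefree integers). Contradiction. Hence √134 ∉ Q(√287), so x^2 - 134 stays irreducible over Q(√287) and [Q(√287, √134) : Q(√287)] = 2. By the tower law, [Q(√287, √134) : Q] = 2 · 2 = 4.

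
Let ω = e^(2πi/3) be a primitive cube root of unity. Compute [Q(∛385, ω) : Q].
[Q(∛385, ω) : Q] = 6

[Q(∛385):Q] = 3 (min poly x^3 - 385, irreducible since 385 is not a perfect cube). [Q(ω):Q] = 2 (min poly x^2 + x + 1). Since Q(∛385) ⊂ R and ω ∉ R, we have ω ∉ Q(∛385), so x^2 + x + 1 remains irreducible over Q(∛385) and [Q(∛385, ω) : Q(∛385)] = 2. By the tower law, [Q(∛385, ω) : Q] = 3 · 2 = 6. (In fact Q(∛385, ω) is the splitting field of x^3 - 385 over Q.)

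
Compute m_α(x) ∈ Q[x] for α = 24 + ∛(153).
m_α(x) = x^3 - 72x^2 + 1728x - 13977

Set β = α - 24 = ∛(153), so β^3 = 153. Then (α - 24)^3 - 153 = 0, i.e. α is a root of g(x) = (x - 24)^3 - 153 = x^3 - 72x^2 + 1728x - 13977. Since g(x) = h(x - 24) where h(x) = x^3 - 153, and h is irreducible over Q (because 153 is not a perfect cube, so h has no rational root, and a monic cubic with no rational root is irreducible), g is also irreducible (irreducibility is preserved under the substitution x → x - 24). Hence m_α(x) = x^3 - 72x^2 + 1728x - 13977.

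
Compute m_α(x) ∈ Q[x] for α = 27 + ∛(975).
m_α(x) = x^3 - 81x^2 + 2187x - 20658

Set β = α - 27 = ∛(975), so β^3 = 975. Then (α - 27)^3 - 975 = 0, i.e. α is a root of g(x) = (x - 27)^3 - 975 = x^3 - 81x^2 + 2187x - 20658. Since g(x) = h(x - 27) where h(x) = x^3 - 975, and h is irreducible over Q (because 975 is not a perfect cube, so h has no rational root, and a monic cubic with no rational root is irreducible), g is also irreducible (irreducibility is preserved under the substitution x → x - 27). Hence m_α(x) = x^3 - 81x^2 + 2187x - 20658.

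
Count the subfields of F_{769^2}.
F_{769^2} has 2 subfields

The subfields of F_{p^n} are exactly the fields F_{p^d} for d | n (each is the fixed field of the unique index-d subgroup of Gal(F_{p^n}/F_p) ≅ Z/nZ). The divisors of n = 2 are {1, 2}, giving 2 subfields: F_{769^1}, F_{769^2}.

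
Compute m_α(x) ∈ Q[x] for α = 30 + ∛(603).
m_α(x) = x^3 - 90x^2 + 2700x - 27603

Set β = α - 30 = ∛(603), so β^3 = 603. Then (α - 30)^3 - 603 = 0, i.e. α is a root of g(x) = (x - 30)^3 - 603 = x^3 - 90x^2 + 2700x - 27603. Since g(x) = h(x - 30) where h(x) = x^3 - 603, and h is irreducible over Q (because 603 is not a perfect cube, so h has no rational root, and a monic cubic with no rational root is irreducible), g is also irreducible (irreducibility is preserved under the substitution x → x - 30). Hence m_α(x) = x^3 - 90x^2 + 2700x - 27603.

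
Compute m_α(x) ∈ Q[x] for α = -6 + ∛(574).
m_α(x) = x^3 + 18x^2 + 108x - 358

Set β = α + 6 = ∛(574), so β^3 = 574. Then (α + 6)^3 - 574 = 0, i.e. α is a root of g(x) = (x + 6)^3 - 574 = x^3 + 18x^2 + 108x - 358. Since g(x) = h(x + 6) where h(x) = x^3 - 574, and h is irreducible over Q (because 574 is not a perfect cube, so h has no rational root, and a monic cubic with no rational root is irreducible), g is also irreducible (irreducibility is preserved under the substitution x → x + 6). Hence m_α(x) = x^3 + 18x^2 + 108x - 358.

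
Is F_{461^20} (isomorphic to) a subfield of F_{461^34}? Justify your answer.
No: F_{461^20} is not a subfield of F_{461^34}

F_{p^m} embeds in F_{p^n} iff m | n. Here 20 ∤ 34 (since 34 = 1·20 + 14 with remainder 14 ≠ 0), so F_{461^20} is not a subfield of F_{461^34}. Equivalently: if it were, the tower law would give 20 = [F_{461^20}:F_461] dividing [F_{461^34}:F_461] = 34, contradiction.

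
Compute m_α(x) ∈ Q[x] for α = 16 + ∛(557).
m_α(x) = x^3 - 48x^2 + 768x - 4653

Set β = α - 16 = ∛(557), so β^3 = 557. Then (α - 16)^3 - 557 = 0, i.e. α is a root of g(x) = (x - 16)^3 - 557 = x^3 - 48x^2 + 768x - 4653. Since g(x) = h(x - 16) where h(x) = x^3 - 557, and h is irreducible over Q (because 557 is not a perfect cube, so h has no rational root, and a monic cubic with no rational root is irreducible), g is also irreducible (irreducibility is preserved under the substitution x → x - 16). Hence m_α(x) = x^3 - 48x^2 + 768x - 4653.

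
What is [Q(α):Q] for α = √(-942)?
[Q(α):Q] = 2

[Q(α):Q] equals the degree of the minimal polynomial of α. Here α^2 = -942 and x^2 + 942 is irreducible (d = -942 is squarefree, ≠ 1, hence not a square), so deg(m_α) = 2. Thus [Q(α):Q] = 2.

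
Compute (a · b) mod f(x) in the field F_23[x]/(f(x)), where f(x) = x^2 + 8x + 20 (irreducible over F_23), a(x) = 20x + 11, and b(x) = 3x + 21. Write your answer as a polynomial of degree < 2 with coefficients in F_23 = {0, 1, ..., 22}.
a · b ≡ 19x + 20 (mod f(x))

Multiply in F_23[x]: a(x)·b(x) = (20x + 11)·(3x + 21) = 14x^2 + 16x + 1. This has degree ≥ 2, so divide by f(x) over F_23: 14x^2 + 16x + 1 = (14)·(x^2 + 8x + 20) + (19x + 20). Hence a·b ≡ 19x + 20 (mod f). (F_23[x]/(f) is a field with 23^2 = 529 elements since f is irreducible of degree 2.)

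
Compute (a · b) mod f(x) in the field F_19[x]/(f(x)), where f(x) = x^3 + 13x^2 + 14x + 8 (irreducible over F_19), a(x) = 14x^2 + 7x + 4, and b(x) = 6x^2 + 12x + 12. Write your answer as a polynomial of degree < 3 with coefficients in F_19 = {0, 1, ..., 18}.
a · b ≡ 2x^2 + 9x + 17 (mod f(x))

Multiply in F_19[x]: a(x)·b(x) = (14x^2 + 7x + 4)·(6x^2 + 12x + 12) = 8x^4 + x^3 + 10x^2 + 18x + 10. This has degree ≥ 3, so divide by f(x) over F_19: 8x^4 + x^3 + 10x^2 + 18x + 10 = (8x + 11)·(x^3 + 13x^2 + 14x + 8) + (2x^2 + 9x + 17). Hence a·b ≡ 2x^2 + 9x + 17 (mod f). (F_19[x]/(f) is a field with 19^3 = 6859 elements since f is irreducible of degree 3.)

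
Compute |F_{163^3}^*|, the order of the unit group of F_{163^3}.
|F_{163^3}^*| = 4330746

F_{163^3} has 163^3 = 4330747 elements; its multiplicative group consists of all nonzero elements, so |F_{163^3}^*| = 4330747 - 1 = 4330746. (It is cyclic since any finite subgroup of the multiplicative group of a field is cyclic.)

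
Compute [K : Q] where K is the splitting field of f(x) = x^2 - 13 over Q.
[K : Q] = 2

f(x) = x^2 - 13 factors as (x - √13)(x + √13). The splitting field is K = Q(√13). Since 13 is squarefree and > 1, it is not a perfect square, so x^2 - 13 is irreducible over Q and [Q(√13) : Q] = 2. Hence [K : Q] = 2.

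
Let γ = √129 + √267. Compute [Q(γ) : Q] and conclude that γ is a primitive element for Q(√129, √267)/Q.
[Q(γ) : Q] = 4 (equivalently, Q(γ) = Q(√129, √267))

Obviously Q(γ) ⊆ Q(√129, √267), and [Q(√129, √267):Q] = 4 (since 129, 267 are distinct squarefree integers > 1 with 34443 not a perfect square). To show equality we compute the minimal polynomial of γ. From γ = √129 + √267: γ^2 = 129 + 2√(34443) + 267 = 396 + 2√(34443), so γ^2 - 396 = 2√(34443); squaring, (γ^2 - 396)^2 = 4·34443, i.e. γ^4 - 792γ^2 + 156816 - 137772 = 0, i.e. γ^4 - 792γ^2 + 19044 = 0. So γ is a root of x^4 - 792x^2 + 19044. This polynomial is irreducible over Q: it has no rational root (each ±√129 ± √267 is irrational), and any factorization into two quadratics over Q would force √(34443) ∈ Q (pairing opposite roots) or √129, √267 ∈ Q (other pairings), all impossible. Hence [Q(γ):Q] = 4 = [Q(√129, √267):Q], so Q(γ) = Q(√129, √267).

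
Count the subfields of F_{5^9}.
F_{5^9} has 3 subfields

The subfields of F_{p^n} are exactly the fields F_{p^d} for d | n (each is the fixed field of the unique index-d subgroup of Gal(F_{p^n}/F_p) ≅ Z/nZ). The divisors of n = 9 are {1, 3, 9}, giving 3 subfields: F_{5^1}, F_{5^3}, F_{5^9}.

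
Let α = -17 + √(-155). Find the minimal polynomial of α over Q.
m_α(x) = x^2 + 34x + 444

From α + 17 = √(-155), squaring gives (α + 17)^2 = -155, i.e. α^2 + 34α + 289 = -155, so α^2 + 34α + 444 = 0. The discriminant of x^2 + 34x + 444 is (34)^2 - 4·(444) = 1156 - 1776 = -620, and 4·(-155) is not a perfect square in Q since -155 is squarefree and ≠ 1. Hence x^2 + 34x + 444 is irreducible over Q and is the minimal polynomial of α.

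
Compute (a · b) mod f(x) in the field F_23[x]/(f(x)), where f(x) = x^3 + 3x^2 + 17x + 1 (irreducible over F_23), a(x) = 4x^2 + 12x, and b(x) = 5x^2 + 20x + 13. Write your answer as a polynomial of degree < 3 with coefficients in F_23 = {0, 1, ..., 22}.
a · b ≡ 11x^2 + 18x + 12 (mod f(x))

Multiply in F_23[x]: a(x)·b(x) = (4x^2 + 12x)·(5x^2 + 20x + 13) = 20x^4 + 2x^3 + 16x^2 + 18x. This has degree ≥ 3, so divide by f(x) over F_23: 20x^4 + 2x^3 + 16x^2 + 18x = (20x + 11)·(x^3 + 3x^2 + 17x + 1) + (11x^2 + 18x + 12). Hence a·b ≡ 11x^2 + 18x + 12 (mod f). (F_23[x]/(f) is a field with 23^3 = 12167 elements since f is irreducible of degree 3.)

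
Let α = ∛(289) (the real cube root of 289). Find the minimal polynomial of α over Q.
m_α(x) = x^3 - 289

α satisfies α^3 = 289, so x^3 - 289 annihilates α. By the rational root test, a rational root p/q (in lowest terms) of x^3 - 289 would satisfy p^3 = 289 q^3, forcing q = 1 and p^3 = 289; but 289 is not a perfect cube, contradiction. A monic cubic over Q with no rational root is irreducible (any nontrivial factorization would include a linear factor). Hence x^3 - 289 is the minimal polynomial of α, and in particular [Q(α):Q] = 3.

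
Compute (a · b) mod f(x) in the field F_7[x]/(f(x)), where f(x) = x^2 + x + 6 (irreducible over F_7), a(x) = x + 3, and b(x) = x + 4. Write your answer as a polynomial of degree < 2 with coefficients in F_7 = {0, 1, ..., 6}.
a · b ≡ 6x + 6 (mod f(x))

Multiply in F_7[x]: a(x)·b(x) = (x + 3)·(x + 4) = x^2 + 5. This has degree ≥ 2, so divide by f(x) over F_7: x^2 + 5 = (1)·(x^2 + x + 6) + (6x + 6). Hence a·b ≡ 6x + 6 (mod f). (F_7[x]/(f) is a field with 7^2 = 49 elements since f is irreducible of degree 2.)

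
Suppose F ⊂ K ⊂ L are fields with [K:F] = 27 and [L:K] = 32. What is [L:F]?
[L:F] = 864

The tower law says that for any tower of field extensions F ⊂ K ⊂ L with finite degrees, [L:F] = [L:K] · [K:F]. Here this gives [L:F] = 32 · 27 = 864.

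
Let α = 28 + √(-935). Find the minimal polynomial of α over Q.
m_α(x) = x^2 - 56x + 1719

From α - 28 = √(-935), squaring gives (α - 28)^2 = -935, i.e. α^2 - 56α + 784 = -935, so α^2 - 56α + 1719 = 0. The discriminant of x^2 - 56x + 1719 is (-56)^2 - 4·(1719) = 3136 - 6876 = -3740, and 4·(-935) is not a perfect square in Q since -935 is squarefree and ≠ 1. Hence x^2 - 56x + 1719 is irreducible over Q and is the minimal polynomial of α.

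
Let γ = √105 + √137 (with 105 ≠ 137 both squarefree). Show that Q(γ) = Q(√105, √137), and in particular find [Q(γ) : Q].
[Q(γ) : Q] = 4 (equivalently, Q(γ) = Q(√105, √137))

Obviously Q(γ) ⊆ Q(√105, √137), and [Q(√105, √137):Q] = 4 (since 105, 137 are distinct squarefree integers > 1 with 14385 not a perfect square). To show equality we compute the minimal polynomial of γ. From γ = √105 + √137: γ^2 = 105 + 2√(14385) + 137 = 242 + 2√(14385), so γ^2 - 242 = 2√(14385); squaring, (γ^2 - 242)^2 = 4·14385, i.e. γ^4 - 484γ^2 + 58564 - 57540 = 0, i.e. γ^4 - 484γ^2 + 1024 = 0. So γ is a root of x^4 - 484x^2 + 1024. This polynomial is irreducible over Q: it has no rational root (each ±√105 ± √137 is irrational), and any factorization into two quadratics over Q would force √(14385) ∈ Q (pairing opposite roots) or √105, √137 ∈ Q (other pairings), all impossible. Hence [Q(γ):Q] = 4 = [Q(√105, √137):Q], so Q(γ) = Q(√105, √137).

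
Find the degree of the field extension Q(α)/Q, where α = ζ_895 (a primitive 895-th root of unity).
[Q(α):Q] = 712

The minimal polynomial of ζ_895 over Q is the 895-th cyclotomic polynomial Φ_895(x), which is irreducible over Q and has degree φ(895) = 712. Hence [Q(α):Q] = φ(895) = 712.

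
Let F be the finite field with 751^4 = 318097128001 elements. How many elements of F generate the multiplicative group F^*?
There are φ(318097128000) = 83020800000 primitive elements

F_q^* is cyclic of order q - 1 = 318097128000. A cyclic group of order m has exactly φ(m) generators. Here m = 318097128000 = 2^6 · 3 · 5^3 · 47 · 282001, so the number of primitive elements is φ(318097128000) = 83020800000.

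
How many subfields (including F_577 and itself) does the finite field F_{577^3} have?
F_{577^3} has 2 subfields

The subfields of F_{p^n} are exactly the fields F_{p^d} for d | n (each is the fixed field of the unique index-d subgroup of Gal(F_{p^n}/F_p) ≅ Z/nZ). The divisors of n = 3 are {1, 3}, giving 2 subfields: F_{577^1}, F_{577^3}.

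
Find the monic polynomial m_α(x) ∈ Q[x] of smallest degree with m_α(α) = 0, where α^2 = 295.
m_α(x) = x^2 - 295

α satisfies α^2 - 295 = 0, so x^2 - 295 annihilates α. Since d = 295 is squarefree and ≠ 1, it is not a perfect square in Q, so x^2 - 295 has no rational root and is therefore irreducible over Q (a degree-2 polynomial over a field is irreducible iff it has no root). Hence m_α(x) = x^2 - 295.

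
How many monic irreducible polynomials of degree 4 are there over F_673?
There are 51286056528 monic irreducible polynomials of degree 4 over F_673

Each element of F_{673^4} that lies in no proper subfield is a root of exactly one monic irreducible of degree 4 over F_673, and each such polynomial has 4 distinct roots in F_{673^4}. By Möbius inversion the count is N_673(4) = (1/4) Σ_{d|4} μ(4/d) · 673^d = (1/4)(μ(4)·673^1 + μ(2)·673^2 + μ(1)·673^4) = 205144226112/4 = 51286056528.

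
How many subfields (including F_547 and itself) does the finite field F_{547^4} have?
F_{547^4} has 3 subfields

The subfields of F_{p^n} are exactly the fields F_{p^d} for d | n (each is the fixed field of the unique index-d subgroup of Gal(F_{p^n}/F_p) ≅ Z/nZ). The divisors of n = 4 are {1, 2, 4}, giving 3 subfields: F_{547^1}, F_{547^2}, F_{547^4}.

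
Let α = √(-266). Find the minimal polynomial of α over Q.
m_α(x) = x^2 + 266

α satisfies α^2 + 266 = 0, so x^2 + 266 annihilates α. Since d = -266 is squarefree and ≠ 1, it is not a perfect square in Q, so x^2 + 266 has no rational root and is therefore irreducible over Q (a degree-2 polynomial over a field is irreducible iff it has no root). Hence m_α(x) = x^2 + 266.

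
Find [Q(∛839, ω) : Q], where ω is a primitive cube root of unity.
[Q(∛839, ω) : Q] = 6

[Q(∛839):Q] = 3 (min poly x^3 - 839, irreducible since 839 is not a perfect cube). [Q(ω):Q] = 2 (min poly x^2 + x + 1). Since Q(∛839) ⊂ R and ω ∉ R, we have ω ∉ Q(∛839), so x^2 + x + 1 remains irreducible over Q(∛839) and [Q(∛839, ω) : Q(∛839)] = 2. By the tower law, [Q(∛839, ω) : Q] = 3 · 2 = 6. (In fact Q(∛839, ω) is the splitting field of x^3 - 839 over Q.)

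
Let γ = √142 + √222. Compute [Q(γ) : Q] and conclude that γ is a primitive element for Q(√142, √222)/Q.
[Q(γ) : Q] = 4 (equivalently, Q(γ) = Q(√142, √222))

Obviously Q(γ) ⊆ Q(√142, √222), and [Q(√142, √222):Q] = 4 (since 142, 222 are distinct squarefree integers > 1 with 31524 not a perfect square). To show equality we compute the minimal polynomial of γ. From γ = √142 + √222: γ^2 = 142 + 2√(31524) + 222 = 364 + 2√(31524), so γ^2 - 364 = 2√(31524); squaring, (γ^2 - 364)^2 = 4·31524, i.e. γ^4 - 728γ^2 + 132496 - 126096 = 0, i.e. γ^4 - 728γ^2 + 6400 = 0. So γ is a root of x^4 - 728x^2 + 6400. This polynomial is irreducible over Q: it has no rational root (each ±√142 ± √222 is irrational), and any factorization into two quadratics over Q would force √(31524) ∈ Q (pairing opposite roots) or √142, √222 ∈ Q (other pairings), all impossible. Hence [Q(γ):Q] = 4 = [Q(√142, √222):Q], so Q(γ) = Q(√142, √222).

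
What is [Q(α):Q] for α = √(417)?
[Q(α):Q] = 2

[Q(α):Q] equals the degree of the minimal polynomial of α. Here α^2 = 417 and x^2 - 417 is irreducible (d = 417 is squarefree, ≠ 1, hence not a square), so deg(m_α) = 2. Thus [Q(α):Q] = 2.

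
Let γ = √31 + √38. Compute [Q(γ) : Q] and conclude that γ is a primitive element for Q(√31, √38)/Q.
[Q(γ) : Q] = 4 (equivalently, Q(γ) = Q(√31, √38))

Obviously Q(γ) ⊆ Q(√31, √38), and [Q(√31, √38):Q] = 4 (since 31, 38 are distinct squarefree integers > 1 with 1178 not a perfect square). To show equality we compute the minimal polynomial of γ. From γ = √31 + √38: γ^2 = 31 + 2√(1178) + 38 = 69 + 2√(1178), so γ^2 - 69 = 2√(1178); squaring, (γ^2 - 69)^2 = 4·1178, i.e. γ^4 - 138γ^2 + 4761 - 4712 = 0, i.e. γ^4 - 138γ^2 + 49 = 0. So γ is a root of x^4 - 138x^2 + 49. This polynomial is irreducible over Q: it has no rational root (each ±√31 ± √38 is irrational), and any factorization into two quadratics over Q would force √(1178) ∈ Q (pairing opposite roots) or √31, √38 ∈ Q (other pairings), all impossible. Hence [Q(γ):Q] = 4 = [Q(√31, √38):Q], so Q(γ) = Q(√31, √38).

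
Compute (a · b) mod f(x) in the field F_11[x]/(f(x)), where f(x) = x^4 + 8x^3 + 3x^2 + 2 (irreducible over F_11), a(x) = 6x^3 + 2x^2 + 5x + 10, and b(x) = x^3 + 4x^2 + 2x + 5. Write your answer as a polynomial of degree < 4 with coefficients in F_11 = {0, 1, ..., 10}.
a · b ≡ 8x^3 + 5x^2 + x + 3 (mod f(x))

Multiply in F_11[x]: a(x)·b(x) = (6x^3 + 2x^2 + 5x + 10)·(x^3 + 4x^2 + 2x + 5) = 6x^6 + 4x^5 + 3x^4 + 9x^3 + 5x^2 + x + 6. This has degree ≥ 4, so divide by f(x) over F_11: 6x^6 + 4x^5 + 3x^4 + 9x^3 + 5x^2 + x + 6 = (6x^2 + 7)·(x^4 + 8x^3 + 3x^2 + 2) + (8x^3 + 5x^2 + x + 3). Hence a·b ≡ 8x^3 + 5x^2 + x + 3 (mod f). (F_11[x]/(f) is a field with 11^4 = 14641 elements since f is irreducible of degree 4.)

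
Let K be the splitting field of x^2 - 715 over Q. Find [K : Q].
[K : Q] = 2

f(x) = x^2 - 715 factors as (x - √715)(x + √715). The splitting field is K = Q(√715). Since 715 is squarefree and > 1, it is not a perfect square, so x^2 - 715 is irreducible over Q and [Q(√715) : Q] = 2. Hence [K : Q] = 2.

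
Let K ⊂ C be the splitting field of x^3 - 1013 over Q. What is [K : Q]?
[K : Q] = 6

The roots of x^3 - 1013 are ∛1013, ω∛1013, ω^2∛1013 where ω = e^(2πi/3) is a primitive cube root of unity, so K = Q(∛1013, ω). Now [Q(∛1013):Q] = 3 (since 1013 is not a perfect cube, x^3 - 1013 is irreducible) and [Q(ω):Q] = 2. Both 2 and 3 divide [K:Q], and [K:Q] ≤ 3·2 = 6, so [K:Q] = 6. (Equivalently: Q(∛1013) ⊂ R but ω ∉ R, so [K : Q(∛1013)] = 2.)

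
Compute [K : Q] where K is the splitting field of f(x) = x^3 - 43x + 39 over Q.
[K : Q] = 6

By the rational root test, any rational root of the monic integer polynomial f(x) = x^3 - 43x + 39 must be an integer dividing the constant term 39, i.e. one of ±{1, 3, 13, 39}. Evaluating: f(1) = -3, f(-1) = 81, f(3) = -63, f(-3) = 141, f(13) = 1677, f(-13) = -1599, f(39) = 57681, f(-39) = -57603; none is 0, so f has no rational root and is therefore irreducible over Q (a cubic with no linear factor over a field is irreducible). For an irreducible cubic, the Galois group is A_3 or S_3 according as the discriminant disc(f) = -4a^3 - 27b^2 = -4·(-43)^3 - 27·(39)^2 = 276961 is or is not a square in Q. Here disc(f) = 276961 is not a perfect square in Q, so the Galois group of f over Q is not contained in A_3 and must be all of S_3. The splitting field has degree |S_3| = 6 over Q, so [K : Q] = 6.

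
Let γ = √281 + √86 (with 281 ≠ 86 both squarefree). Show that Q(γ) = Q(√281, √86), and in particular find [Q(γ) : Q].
[Q(γ) : Q] = 4 (equivalently, Q(γ) = Q(√281, √86))

Obviously Q(γ) ⊆ Q(√281, √86), and [Q(√281, √86):Q] = 4 (since 281, 86 are distinct squarefree integers > 1 with 24166 not a perfect square). To show equality we compute the minimal polynomial of γ. From γ = √281 + √86: γ^2 = 281 + 2√(24166) + 86 = 367 + 2√(24166), so γ^2 - 367 = 2√(24166); squaring, (γ^2 - 367)^2 = 4·24166, i.e. γ^4 - 734γ^2 + 134689 - 96664 = 0, i.e. γ^4 - 734γ^2 + 38025 = 0. So γ is a root of x^4 - 734x^2 + 38025. This polynomial is irreducible over Q: it has no rational root (each ±√281 ± √86 is irrational), and any factorization into two quadratics over Q would force √(24166) ∈ Q (pairing opposite roots) or √281, √86 ∈ Q (other pairings), all impossible. Hence [Q(γ):Q] = 4 = [Q(√281, √86):Q], so Q(γ) = Q(√281, √86).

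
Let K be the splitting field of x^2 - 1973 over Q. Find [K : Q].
[K : Q] = 2

f(x) = x^2 - 1973 factors as (x - √1973)(x + √1973). The splitting field is K = Q(√1973). Since 1973 is squarefree and > 1, it is not a perfect square, so x^2 - 1973 is irreducible over Q and [Q(√1973) : Q] = 2. Hence [K : Q] = 2.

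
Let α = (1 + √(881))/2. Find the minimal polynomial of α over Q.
m_α(x) = x^2 - x - 220

From 2α - 1 = √(881), squaring gives (2α - 1)^2 = 881, i.e. 4α^2 - 4α + 1 = 881, so α^2 - α + (1 - 881)/4 = 0. Since 881 ≡ 1 (mod 4), (1 - 881)/4 = -220 ∈ Z. The polynomial x^2 - x - 220 has discriminant 1 - 4·(-220) = 881, which is not a perfect square in Q (d = 881 is squarefree and ≠ 1), so x^2 - x - 220 is irreducible over Q. It is the minimal polynomial of α.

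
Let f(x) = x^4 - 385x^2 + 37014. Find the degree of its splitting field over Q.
[K : Q] = 4

Solving the quadratic in x^2: x^2 = (385 ± √(385^2 - 4·37014))/2 = (385 ± √169)/2 = (385 ± 13)/2, giving x^2 = 186 or x^2 = 199. So f(x) = (x^2 - 186)(x^2 - 199) and the roots of f are ±√186, ±√199. Hence the splitting field is K = Q(√186, √199). Since 186 and 199 are distinct squarefree integers > 1, their product 37014 is not a perfect square, so √199 ∉ Q(√186). By the tower law [K:Q] = [Q(√186,√199):Q(√186)] · [Q(√186):Q] = 2 · 2 = 4.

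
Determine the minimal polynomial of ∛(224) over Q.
m_α(x) = x^3 - 224

α satisfies α^3 = 224, so x^3 - 224 annihilates α. By the rational root test, a rational root p/q (in lowest terms) of x^3 - 224 would satisfy p^3 = 224 q^3, forcing q = 1 and p^3 = 224; but 224 is not a perfect cube, contradiction. A monic cubic over Q with no rational root is irreducible (any nontrivial factorization would include a linear factor). Hence x^3 - 224 is the minimal polynomial of α, and in particular [Q(α):Q] = 3.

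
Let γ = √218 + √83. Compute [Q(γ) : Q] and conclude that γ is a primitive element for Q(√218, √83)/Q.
[Q(γ) : Q] = 4 (equivalently, Q(γ) = Q(√218, √83))

Obviously Q(γ) ⊆ Q(√218, √83), and [Q(√218, √83):Q] = 4 (since 218, 83 are distinct squarefree integers > 1 with 18094 not a perfect square). To show equality we compute the minimal polynomial of γ. From γ = √218 + √83: γ^2 = 218 + 2√(18094) + 83 = 301 + 2√(18094), so γ^2 - 301 = 2√(18094); squaring, (γ^2 - 301)^2 = 4·18094, i.e. γ^4 - 602γ^2 + 90601 - 72376 = 0, i.e. γ^4 - 602γ^2 + 18225 = 0. So γ is a root of x^4 - 602x^2 + 18225. This polynomial is irreducible over Q: it has no rational root (each ±√218 ± √83 is irrational), and any factorization into two quadratics over Q would force √(18094) ∈ Q (pairing opposite roots) or √218, √83 ∈ Q (other pairings), all impossible. Hence [Q(γ):Q] = 4 = [Q(√218, √83):Q], so Q(γ) = Q(√218, √83).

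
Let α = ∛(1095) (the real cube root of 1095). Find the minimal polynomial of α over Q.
m_α(x) = x^3 - 1095

α satisfies α^3 = 1095, so x^3 - 1095 annihilates α. By the rational root test, a rational root p/q (in lowest terms) of x^3 - 1095 would satisfy p^3 = 1095 q^3, forcing q = 1 and p^3 = 1095; but 1095 is not a perfect cube, contradiction. A monic cubic over Q with no rational root is irreducible (any nontrivial factorization would include a linear factor). Hence x^3 - 1095 is the minimal polynomial of α, and in particular [Q(α):Q] = 3.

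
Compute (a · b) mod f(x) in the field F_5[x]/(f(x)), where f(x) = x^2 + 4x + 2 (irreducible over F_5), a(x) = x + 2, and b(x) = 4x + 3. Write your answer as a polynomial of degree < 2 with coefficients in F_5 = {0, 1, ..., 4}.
a · b ≡ 3 (mod f(x))

Multiply in F_5[x]: a(x)·b(x) = (x + 2)·(4x + 3) = 4x^2 + x + 1. This has degree ≥ 2, so divide by f(x) over F_5: 4x^2 + x + 1 = (4)·(x^2 + 4x + 2) + (3). Hence a·b ≡ 3 (mod f). (F_5[x]/(f) is a field with 5^2 = 25 elements since f is irreducible of degree 2.)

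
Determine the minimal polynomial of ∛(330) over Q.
m_α(x) = x^3 - 330

α satisfies α^3 = 330, so x^3 - 330 annihilates α. By the rational root test, a rational root p/q (in lowest terms) of x^3 - 330 would satisfy p^3 = 330 q^3, forcing q = 1 and p^3 = 330; but 330 is not a perfect cube, contradiction. A monic cubic over Q with no rational root is irreducible (any nontrivial factorization would include a linear factor). Hence x^3 - 330 is the minimal polynomial of α, and in particular [Q(α):Q] = 3.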